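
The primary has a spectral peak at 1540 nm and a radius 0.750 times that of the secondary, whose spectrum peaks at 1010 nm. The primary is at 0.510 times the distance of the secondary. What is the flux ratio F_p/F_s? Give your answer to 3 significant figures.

Wien's law: T_p/T_s = λ_s/λ_p = 1010/1540 = 0.6558.
L_p/L_s = (R_p/R_s)²(T_p/T_s)⁴ = (0.750)²(0.6558)⁴ = 0.1041.
F_p/F_s = (L_p/L_s)/(d_p/d_s)² = 0.1041/(0.510)² = 0.4001.

0.400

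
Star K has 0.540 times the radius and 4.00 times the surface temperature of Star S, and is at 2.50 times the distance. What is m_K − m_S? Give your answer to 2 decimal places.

L_K/L_S = (0.540)²(4.00)⁴ = 74.65.
F_K/F_S = (L_K/L_S)/(d_K/d_S)² = 74.65/6.250 = 11.94.
m_K − m_S = −2.5 log₁₀(11.94) = -2.69.

-2.69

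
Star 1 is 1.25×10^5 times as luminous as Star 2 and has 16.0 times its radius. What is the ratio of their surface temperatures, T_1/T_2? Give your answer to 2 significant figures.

L ∝ R²T⁴ gives T ∝ (L/R²)^(1/4), so
T_1/T_2 = (1.25×10^5 / 16.0²)^(1/4) = (488.3)^(1/4) = 4.701.

4.7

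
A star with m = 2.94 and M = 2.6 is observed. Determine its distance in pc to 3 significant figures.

m − M = 5 log₁₀(d/10 pc)
2.94 − (2.6) = 0.34 = 5 log₁₀(d/10)
d = 10 × 10^(0.34/5) = 10 × 10^0.068 = 11.69 pc.

11.7 pc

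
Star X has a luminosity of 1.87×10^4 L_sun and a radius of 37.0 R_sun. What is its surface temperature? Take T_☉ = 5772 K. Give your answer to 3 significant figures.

1.11×10^4 K

T/T_☉ = (L/L_☉)^(1/4) / (R/R_☉)^(1/2)
T = 5772 × (1.87×10^4)^(1/4) / √(37.0) = 5772 × 11.69 / 6.083 = 1.110×10^4 K.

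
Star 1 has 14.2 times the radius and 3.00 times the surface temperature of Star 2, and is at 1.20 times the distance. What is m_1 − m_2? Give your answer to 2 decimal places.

L_1/L_2 = (14.2)²(3.00)⁴ = 1.633×10^4.
F_1/F_2 = (L_1/L_2)/(d_1/d_2)² = 1.633×10^4/1.440 = 1.134×10^4.
m_1 − m_2 = −2.5 log₁₀(1.134×10^4) = -10.14.

-10.14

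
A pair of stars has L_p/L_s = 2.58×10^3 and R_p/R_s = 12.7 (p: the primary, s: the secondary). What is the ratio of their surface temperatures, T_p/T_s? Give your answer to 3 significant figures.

L ∝ R²T⁴ gives T ∝ (L/R²)^(1/4), so
T_p/T_s = (2.58×10^3 / 12.7²)^(1/4) = (16.00)^(1/4) = 2.000.

2.00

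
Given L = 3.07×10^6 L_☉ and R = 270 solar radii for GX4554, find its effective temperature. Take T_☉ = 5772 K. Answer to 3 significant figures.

T/T_☉ = (L/L_☉)^(1/4) / (R/R_☉)^(1/2)
T = 5772 × (3.07×10^6)^(1/4) / √(270) = 5772 × 41.86 / 16.43 = 1.470×10^4 K.

1.47×10^4 K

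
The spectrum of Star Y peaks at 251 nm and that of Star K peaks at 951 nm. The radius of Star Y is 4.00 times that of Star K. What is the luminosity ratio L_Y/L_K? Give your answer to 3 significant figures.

Wien's law gives T ∝ 1/λ_max, so T_Y/T_K = λ_K/λ_Y = 951/251 = 3.789.
Then L ∝ R²T⁴ gives L_Y/L_K = (4.00)² × (3.789)⁴ = 16.00 × 206.1 = 3297.

3.30×10^3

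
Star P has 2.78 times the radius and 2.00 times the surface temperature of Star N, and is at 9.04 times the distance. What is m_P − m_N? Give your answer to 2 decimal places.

-0.45

L_P/L_N = (2.78)²(2.00)⁴ = 123.7.
F_P/F_N = (L_P/L_N)/(d_P/d_N)² = 123.7/81.72 = 1.513.
m_P − m_N = −2.5 log₁₀(1.513) = -0.45.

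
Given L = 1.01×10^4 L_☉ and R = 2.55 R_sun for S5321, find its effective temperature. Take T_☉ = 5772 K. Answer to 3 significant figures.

T/T_☉ = (L/L_☉)^(1/4) / (R/R_☉)^(1/2)
T = 5772 × (1.01×10^4)^(1/4) / √(2.55) = 5772 × 10.02 / 1.597 = 3.624×10^4 K.

3.62×10^4 K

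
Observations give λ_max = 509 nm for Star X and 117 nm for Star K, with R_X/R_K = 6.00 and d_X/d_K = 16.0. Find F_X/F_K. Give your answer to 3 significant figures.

Wien's law: T_X/T_K = λ_K/λ_X = 117/509 = 0.2299.
L_X/L_K = (R_X/R_K)²(T_X/T_K)⁴ = (6.00)²(0.2299)⁴ = 0.1005.
F_X/F_K = (L_X/L_K)/(d_X/d_K)² = 0.1005/(16.0)² = 3.926×10^-4.

3.93×10^-4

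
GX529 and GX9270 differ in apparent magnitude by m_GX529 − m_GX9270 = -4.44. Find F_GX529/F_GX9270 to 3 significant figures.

59.7

F_GX529/F_GX9270 = 10^(−(m_GX529 − m_GX9270)/2.5) = 10^(4.44/2.5) = 10^1.776 = 59.70.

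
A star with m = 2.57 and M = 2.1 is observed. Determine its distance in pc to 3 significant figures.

12.4 pc

m − M = 5 log₁₀(d/10 pc)
2.57 − (2.1) = 0.47 = 5 log₁₀(d/10)
d = 10 × 10^(0.47/5) = 10 × 10^0.094 = 12.42 pc.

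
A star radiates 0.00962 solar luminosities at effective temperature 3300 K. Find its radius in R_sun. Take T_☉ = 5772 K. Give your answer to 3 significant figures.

R/R_☉ = √(L/L_☉) / (T/T_☉)² = √(0.00962) / (0.5717)²
       = 0.09808 / 0.3269 = 0.3001.

0.300 R_sun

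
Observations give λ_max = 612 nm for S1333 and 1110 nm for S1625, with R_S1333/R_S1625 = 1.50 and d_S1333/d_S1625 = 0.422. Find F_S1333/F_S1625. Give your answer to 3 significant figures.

Wien's law: T_S1333/T_S1625 = λ_S1625/λ_S1333 = 1110/612 = 1.814.
L_S1333/L_S1625 = (R_S1333/R_S1625)²(T_S1333/T_S1625)⁴ = (1.50)²(1.814)⁴ = 24.35.
F_S1333/F_S1625 = (L_S1333/L_S1625)/(d_S1333/d_S1625)² = 24.35/(0.422)² = 136.7.

137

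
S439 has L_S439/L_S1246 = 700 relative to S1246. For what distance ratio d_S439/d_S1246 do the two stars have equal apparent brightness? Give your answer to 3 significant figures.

Equal flux requires L_S439/d_S439² = L_S1246/d_S1246², so d_S439/d_S1246 = √(L_S439/L_S1246)
= √(700) = 26.46.

26.5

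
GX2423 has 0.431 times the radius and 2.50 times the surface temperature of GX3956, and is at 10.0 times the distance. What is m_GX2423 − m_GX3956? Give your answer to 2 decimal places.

2.85

L_GX2423/L_GX3956 = (0.431)²(2.50)⁴ = 7.256.
F_GX2423/F_GX3956 = (L_GX2423/L_GX3956)/(d_GX2423/d_GX3956)² = 7.256/100.0 = 0.07256.
m_GX2423 − m_GX3956 = −2.5 log₁₀(0.07256) = 2.85.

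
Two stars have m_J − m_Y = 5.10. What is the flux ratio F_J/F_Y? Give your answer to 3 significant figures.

0.00912

F_J/F_Y = 10^(−(m_J − m_Y)/2.5) = 10^(-5.10/2.5) = 10^-2.040 = 0.009120.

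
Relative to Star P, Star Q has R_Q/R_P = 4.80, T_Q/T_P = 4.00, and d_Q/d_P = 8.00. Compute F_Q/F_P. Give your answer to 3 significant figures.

92.2

L_Q/L_P = (R_Q/R_P)²(T_Q/T_P)⁴ = (4.80)² × (4.00)⁴ = 5898.
F_Q/F_P = (L_Q/L_P)/(d_Q/d_P)² = 5898 / (8.00)² = 92.16.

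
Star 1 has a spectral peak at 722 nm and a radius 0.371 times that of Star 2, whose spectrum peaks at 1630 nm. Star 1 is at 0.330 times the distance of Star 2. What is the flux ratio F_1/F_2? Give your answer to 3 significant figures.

Wien's law: T_1/T_2 = λ_2/λ_1 = 1630/722 = 2.258.
L_1/L_2 = (R_1/R_2)²(T_1/T_2)⁴ = (0.371)²(2.258)⁴ = 3.576.
F_1/F_2 = (L_1/L_2)/(d_1/d_2)² = 3.576/(0.330)² = 32.83.

32.8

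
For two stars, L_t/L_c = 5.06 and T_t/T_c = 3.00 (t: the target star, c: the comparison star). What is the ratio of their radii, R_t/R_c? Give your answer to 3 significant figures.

0.250

L ∝ R²T⁴ gives R ∝ √L / T², so
R_t/R_c = √(5.06) / (3.00)² = 2.249 / 9.000 = 0.2499.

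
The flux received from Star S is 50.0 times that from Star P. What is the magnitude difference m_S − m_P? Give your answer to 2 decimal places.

-4.25

m_S − m_P = −2.5 log₁₀(F_S/F_P) = −2.5 log₁₀(50.0) = −2.5 × (1.699) = -4.247.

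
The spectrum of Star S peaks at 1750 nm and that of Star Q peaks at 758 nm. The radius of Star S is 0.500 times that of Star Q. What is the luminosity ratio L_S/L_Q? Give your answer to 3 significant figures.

0.00880

Wien's law gives T ∝ 1/λ_max, so T_S/T_Q = λ_Q/λ_S = 758/1750 = 0.4331.
Then L ∝ R²T⁴ gives L_S/L_Q = (0.500)² × (0.4331)⁴ = 0.2500 × 0.03520 = 0.008800.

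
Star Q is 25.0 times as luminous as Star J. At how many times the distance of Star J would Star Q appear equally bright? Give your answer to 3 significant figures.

5.00

Equal flux requires L_Q/d_Q² = L_J/d_J², so d_Q/d_J = √(L_Q/L_J)
= √(25.0) = 5.000.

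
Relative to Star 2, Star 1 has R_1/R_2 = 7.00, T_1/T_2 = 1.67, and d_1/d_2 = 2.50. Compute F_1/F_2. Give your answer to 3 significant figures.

L_1/L_2 = (R_1/R_2)²(T_1/T_2)⁴ = (7.00)² × (1.67)⁴ = 381.1.
F_1/F_2 = (L_1/L_2)/(d_1/d_2)² = 381.1 / (2.50)² = 60.98.

61.0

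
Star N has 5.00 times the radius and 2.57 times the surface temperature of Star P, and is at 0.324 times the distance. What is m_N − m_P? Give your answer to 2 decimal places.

L_N/L_P = (5.00)²(2.57)⁴ = 1091.
F_N/F_P = (L_N/L_P)/(d_N/d_P)² = 1091/0.1050 = 1.039×10^4.
m_N − m_P = −2.5 log₁₀(1.039×10^4) = -10.04.

-10.04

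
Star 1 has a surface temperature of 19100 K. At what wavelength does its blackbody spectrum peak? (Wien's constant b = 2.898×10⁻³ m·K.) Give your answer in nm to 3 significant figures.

152 nm

λ_max = b/T = 2.898×10⁻³ / 19100 = 1.52×10^-7 m = 151.7 nm.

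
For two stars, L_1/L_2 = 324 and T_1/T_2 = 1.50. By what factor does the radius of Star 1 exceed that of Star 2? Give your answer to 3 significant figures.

L ∝ R²T⁴ gives R ∝ √L / T², so
R_1/R_2 = √(324) / (1.50)² = 18.00 / 2.250 = 8.000.

8.00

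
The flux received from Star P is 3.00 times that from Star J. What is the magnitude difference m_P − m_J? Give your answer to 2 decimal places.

-1.19

m_P − m_J = −2.5 log₁₀(F_P/F_J) = −2.5 log₁₀(3.00) = −2.5 × (0.477) = -1.193.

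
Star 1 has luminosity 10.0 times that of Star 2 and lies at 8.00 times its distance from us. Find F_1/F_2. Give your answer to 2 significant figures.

F = L/(4πd²), so F_1/F_2 = (L_1/L_2) / (d_1/d_2)²
= 10.0 / (8.00)² = 10.0 / 64.00 = 0.1562.

0.16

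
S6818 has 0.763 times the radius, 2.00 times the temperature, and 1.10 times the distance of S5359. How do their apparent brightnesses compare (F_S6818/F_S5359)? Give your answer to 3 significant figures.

L_S6818/L_S5359 = (R_S6818/R_S5359)²(T_S6818/T_S5359)⁴ = (0.763)² × (2.00)⁴ = 9.315.
F_S6818/F_S5359 = (L_S6818/L_S5359)/(d_S6818/d_S5359)² = 9.315 / (1.10)² = 7.698.

7.70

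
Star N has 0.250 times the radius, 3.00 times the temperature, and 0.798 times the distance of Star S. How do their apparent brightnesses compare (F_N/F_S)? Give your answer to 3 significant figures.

L_N/L_S = (R_N/R_S)²(T_N/T_S)⁴ = (0.250)² × (3.00)⁴ = 5.062.
F_N/F_S = (L_N/L_S)/(d_N/d_S)² = 5.062 / (0.798)² = 7.950.

7.95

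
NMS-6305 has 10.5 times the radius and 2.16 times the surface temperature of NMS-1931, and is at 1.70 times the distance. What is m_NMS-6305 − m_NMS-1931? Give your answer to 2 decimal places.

-7.30

L_NMS-6305/L_NMS-1931 = (10.5)²(2.16)⁴ = 2400.
F_NMS-6305/F_NMS-1931 = (L_NMS-6305/L_NMS-1931)/(d_NMS-6305/d_NMS-1931)² = 2400/2.890 = 830.4.
m_NMS-6305 − m_NMS-1931 = −2.5 log₁₀(830.4) = -7.30.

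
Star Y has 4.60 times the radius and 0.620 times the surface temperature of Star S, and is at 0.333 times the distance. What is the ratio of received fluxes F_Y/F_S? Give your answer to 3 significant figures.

L_Y/L_S = (R_Y/R_S)²(T_Y/T_S)⁴ = (4.60)² × (0.620)⁴ = 3.127.
F_Y/F_S = (L_Y/L_S)/(d_Y/d_S)² = 3.127 / (0.333)² = 28.20.

28.2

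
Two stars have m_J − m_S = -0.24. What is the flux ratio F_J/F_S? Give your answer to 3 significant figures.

1.25

F_J/F_S = 10^(−(m_J − m_S)/2.5) = 10^(0.24/2.5) = 10^0.096 = 1.247.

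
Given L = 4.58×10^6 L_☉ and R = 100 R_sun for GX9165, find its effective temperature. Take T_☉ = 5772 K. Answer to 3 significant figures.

T/T_☉ = (L/L_☉)^(1/4) / (R/R_☉)^(1/2)
T = 5772 × (4.58×10^6)^(1/4) / √(100) = 5772 × 46.26 / 10.00 = 2.670×10^4 K.

2.67×10^4 K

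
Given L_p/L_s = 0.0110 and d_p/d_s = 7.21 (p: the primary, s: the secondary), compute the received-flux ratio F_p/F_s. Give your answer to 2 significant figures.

2.1×10^-4

F = L/(4πd²), so F_p/F_s = (L_p/L_s) / (d_p/d_s)²
= 0.0110 / (7.21)² = 0.0110 / 51.98 = 2.116×10^-4.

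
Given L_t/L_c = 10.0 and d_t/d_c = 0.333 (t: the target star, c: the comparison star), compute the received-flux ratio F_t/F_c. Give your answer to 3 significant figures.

90.2

F = L/(4πd²), so F_t/F_c = (L_t/L_c) / (d_t/d_c)²
= 10.0 / (0.333)² = 10.0 / 0.1109 = 90.18.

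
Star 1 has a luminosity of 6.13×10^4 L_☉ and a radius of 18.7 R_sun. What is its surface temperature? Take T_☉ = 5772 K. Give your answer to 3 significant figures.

2.10×10^4 K

T/T_☉ = (L/L_☉)^(1/4) / (R/R_☉)^(1/2)
T = 5772 × (6.13×10^4)^(1/4) / √(18.7) = 5772 × 15.73 / 4.324 = 2.100×10^4 K.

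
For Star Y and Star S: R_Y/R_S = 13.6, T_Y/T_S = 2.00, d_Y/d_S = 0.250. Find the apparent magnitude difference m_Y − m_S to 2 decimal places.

L_Y/L_S = (13.6)²(2.00)⁴ = 2959.
F_Y/F_S = (L_Y/L_S)/(d_Y/d_S)² = 2959/0.06250 = 4.735×10^4.
m_Y − m_S = −2.5 log₁₀(4.735×10^4) = -11.69.

-11.69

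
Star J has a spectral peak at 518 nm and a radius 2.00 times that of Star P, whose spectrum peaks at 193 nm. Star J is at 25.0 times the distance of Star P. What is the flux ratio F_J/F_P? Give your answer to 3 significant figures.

Wien's law: T_J/T_P = λ_P/λ_J = 193/518 = 0.3726.
L_J/L_P = (R_J/R_P)²(T_J/T_P)⁴ = (2.00)²(0.3726)⁴ = 0.07709.
F_J/F_P = (L_J/L_P)/(d_J/d_P)² = 0.07709/(25.0)² = 1.233×10^-4.

1.23×10^-4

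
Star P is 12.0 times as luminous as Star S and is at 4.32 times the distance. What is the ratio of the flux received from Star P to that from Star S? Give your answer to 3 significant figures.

F = L/(4πd²), so F_P/F_S = (L_P/L_S) / (d_P/d_S)²
= 12.0 / (4.32)² = 12.0 / 18.66 = 0.6430.

0.643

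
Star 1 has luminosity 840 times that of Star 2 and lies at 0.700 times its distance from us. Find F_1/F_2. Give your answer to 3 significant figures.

F = L/(4πd²), so F_1/F_2 = (L_1/L_2) / (d_1/d_2)²
= 840 / (0.700)² = 840 / 0.4900 = 1714.

1.71×10^3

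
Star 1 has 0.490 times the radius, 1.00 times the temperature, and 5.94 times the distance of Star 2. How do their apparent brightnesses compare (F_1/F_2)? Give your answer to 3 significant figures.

L_1/L_2 = (R_1/R_2)²(T_1/T_2)⁴ = (0.490)² × (1.00)⁴ = 0.2401.
F_1/F_2 = (L_1/L_2)/(d_1/d_2)² = 0.2401 / (5.94)² = 0.006805.

0.00680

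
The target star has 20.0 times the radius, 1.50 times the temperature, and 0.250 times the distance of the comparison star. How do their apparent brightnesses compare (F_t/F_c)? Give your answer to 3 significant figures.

3.24×10^4

L_t/L_c = (R_t/R_c)²(T_t/T_c)⁴ = (20.0)² × (1.50)⁴ = 2025.
F_t/F_c = (L_t/L_c)/(d_t/d_c)² = 2025 / (0.250)² = 3.240×10^4.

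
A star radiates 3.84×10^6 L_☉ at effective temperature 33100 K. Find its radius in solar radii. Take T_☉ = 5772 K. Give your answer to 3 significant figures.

R/R_☉ = √(L/L_☉) / (T/T_☉)² = √(3.84×10^6) / (5.735)²
       = 1960 / 32.89 = 59.59.

59.6 solar radii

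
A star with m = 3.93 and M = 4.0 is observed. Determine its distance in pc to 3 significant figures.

9.68 pc

m − M = 5 log₁₀(d/10 pc)
3.93 − (4.0) = -0.07 = 5 log₁₀(d/10)
d = 10 × 10^(-0.07/5) = 10 × 10^-0.014 = 9.683 pc.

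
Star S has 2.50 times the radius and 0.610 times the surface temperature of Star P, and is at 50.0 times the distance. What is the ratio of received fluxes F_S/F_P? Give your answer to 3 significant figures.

L_S/L_P = (R_S/R_P)²(T_S/T_P)⁴ = (2.50)² × (0.610)⁴ = 0.8654.
F_S/F_P = (L_S/L_P)/(d_S/d_P)² = 0.8654 / (50.0)² = 3.461×10^-4.

3.46×10^-4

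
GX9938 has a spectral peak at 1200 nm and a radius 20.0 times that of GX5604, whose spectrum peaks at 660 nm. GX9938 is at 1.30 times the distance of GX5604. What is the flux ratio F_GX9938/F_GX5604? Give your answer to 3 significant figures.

Wien's law: T_GX9938/T_GX5604 = λ_GX5604/λ_GX9938 = 660/1200 = 0.5500.
L_GX9938/L_GX5604 = (R_GX9938/R_GX5604)²(T_GX9938/T_GX5604)⁴ = (20.0)²(0.5500)⁴ = 36.60.
F_GX9938/F_GX5604 = (L_GX9938/L_GX5604)/(d_GX9938/d_GX5604)² = 36.60/(1.30)² = 21.66.

21.7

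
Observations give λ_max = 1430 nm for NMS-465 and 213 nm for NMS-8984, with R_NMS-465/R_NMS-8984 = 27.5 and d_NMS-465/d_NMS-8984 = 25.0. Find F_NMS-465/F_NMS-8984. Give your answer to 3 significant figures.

5.96×10^-4

Wien's law: T_NMS-465/T_NMS-8984 = λ_NMS-8984/λ_NMS-465 = 213/1430 = 0.1490.
L_NMS-465/L_NMS-8984 = (R_NMS-465/R_NMS-8984)²(T_NMS-465/T_NMS-8984)⁴ = (27.5)²(0.1490)⁴ = 0.3723.
F_NMS-465/F_NMS-8984 = (L_NMS-465/L_NMS-8984)/(d_NMS-465/d_NMS-8984)² = 0.3723/(25.0)² = 5.956×10^-4.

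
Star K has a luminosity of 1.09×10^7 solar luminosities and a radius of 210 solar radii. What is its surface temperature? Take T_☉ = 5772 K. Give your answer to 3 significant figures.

T/T_☉ = (L/L_☉)^(1/4) / (R/R_☉)^(1/2)
T = 5772 × (1.09×10^7)^(1/4) / √(210) = 5772 × 57.46 / 14.49 = 2.289×10^4 K.

2.29×10^4 K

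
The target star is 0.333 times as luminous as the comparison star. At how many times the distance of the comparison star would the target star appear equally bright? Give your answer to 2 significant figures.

0.58

Equal flux requires L_t/d_t² = L_c/d_c², so d_t/d_c = √(L_t/L_c)
= √(0.333) = 0.5771.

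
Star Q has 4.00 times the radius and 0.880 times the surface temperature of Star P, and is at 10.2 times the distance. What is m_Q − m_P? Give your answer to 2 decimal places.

L_Q/L_P = (4.00)²(0.880)⁴ = 9.595.
F_Q/F_P = (L_Q/L_P)/(d_Q/d_P)² = 9.595/104.0 = 0.09223.
m_Q − m_P = −2.5 log₁₀(0.09223) = 2.59.

2.59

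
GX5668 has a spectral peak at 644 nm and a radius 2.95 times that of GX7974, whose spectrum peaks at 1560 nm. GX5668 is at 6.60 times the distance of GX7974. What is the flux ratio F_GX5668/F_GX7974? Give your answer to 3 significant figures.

Wien's law: T_GX5668/T_GX7974 = λ_GX7974/λ_GX5668 = 1560/644 = 2.422.
L_GX5668/L_GX7974 = (R_GX5668/R_GX7974)²(T_GX5668/T_GX7974)⁴ = (2.95)²(2.422)⁴ = 299.6.
F_GX5668/F_GX7974 = (L_GX5668/L_GX7974)/(d_GX5668/d_GX7974)² = 299.6/(6.60)² = 6.879.

6.88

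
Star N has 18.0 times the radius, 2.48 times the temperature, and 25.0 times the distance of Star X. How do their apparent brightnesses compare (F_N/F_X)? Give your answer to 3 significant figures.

L_N/L_X = (R_N/R_X)²(T_N/T_X)⁴ = (18.0)² × (2.48)⁴ = 1.226×10^4.
F_N/F_X = (L_N/L_X)/(d_N/d_X)² = 1.226×10^4 / (25.0)² = 19.61.

19.6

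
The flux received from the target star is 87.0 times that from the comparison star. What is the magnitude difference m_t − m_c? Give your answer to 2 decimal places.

-4.85

m_t − m_c = −2.5 log₁₀(F_t/F_c) = −2.5 log₁₀(87.0) = −2.5 × (1.940) = -4.849.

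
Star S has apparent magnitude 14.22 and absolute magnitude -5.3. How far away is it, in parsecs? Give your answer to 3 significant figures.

m − M = 5 log₁₀(d/10 pc)
14.22 − (-5.3) = 19.52 = 5 log₁₀(d/10)
d = 10 × 10^(19.52/5) = 10 × 10^3.904 = 8.017×10^4 pc.

8.02×10^4 pc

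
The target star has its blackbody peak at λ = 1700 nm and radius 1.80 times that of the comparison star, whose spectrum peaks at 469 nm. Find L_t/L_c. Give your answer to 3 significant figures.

0.0188

Wien's law gives T ∝ 1/λ_max, so T_t/T_c = λ_c/λ_t = 469/1700 = 0.2759.
Then L ∝ R²T⁴ gives L_t/L_c = (1.80)² × (0.2759)⁴ = 3.240 × 0.005793 = 0.01877.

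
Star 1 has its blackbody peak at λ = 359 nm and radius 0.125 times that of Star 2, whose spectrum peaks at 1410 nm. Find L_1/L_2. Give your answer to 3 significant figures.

Wien's law gives T ∝ 1/λ_max, so T_1/T_2 = λ_2/λ_1 = 1410/359 = 3.928.
Then L ∝ R²T⁴ gives L_1/L_2 = (0.125)² × (3.928)⁴ = 0.01562 × 238.0 = 3.718.

3.72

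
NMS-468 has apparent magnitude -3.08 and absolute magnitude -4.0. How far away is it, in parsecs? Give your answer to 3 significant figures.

15.3 pc

m − M = 5 log₁₀(d/10 pc)
-3.08 − (-4.0) = 0.92 = 5 log₁₀(d/10)
d = 10 × 10^(0.92/5) = 10 × 10^0.184 = 15.28 pc.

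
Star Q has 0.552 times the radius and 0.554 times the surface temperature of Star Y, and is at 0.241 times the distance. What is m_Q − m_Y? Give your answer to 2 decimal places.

0.77

L_Q/L_Y = (0.552)²(0.554)⁴ = 0.02870.
F_Q/F_Y = (L_Q/L_Y)/(d_Q/d_Y)² = 0.02870/0.05808 = 0.4942.
m_Q − m_Y = −2.5 log₁₀(0.4942) = 0.77.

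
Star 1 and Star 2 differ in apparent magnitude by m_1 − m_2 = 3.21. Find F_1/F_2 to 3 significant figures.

F_1/F_2 = 10^(−(m_1 − m_2)/2.5) = 10^(-3.21/2.5) = 10^-1.284 = 0.05200.

0.0520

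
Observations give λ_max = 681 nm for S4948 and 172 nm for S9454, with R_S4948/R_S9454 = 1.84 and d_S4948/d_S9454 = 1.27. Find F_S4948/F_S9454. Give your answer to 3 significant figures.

0.00854

Wien's law: T_S4948/T_S9454 = λ_S9454/λ_S4948 = 172/681 = 0.2526.
L_S4948/L_S9454 = (R_S4948/R_S9454)²(T_S4948/T_S9454)⁴ = (1.84)²(0.2526)⁴ = 0.01378.
F_S4948/F_S9454 = (L_S4948/L_S9454)/(d_S4948/d_S9454)² = 0.01378/(1.27)² = 0.008542.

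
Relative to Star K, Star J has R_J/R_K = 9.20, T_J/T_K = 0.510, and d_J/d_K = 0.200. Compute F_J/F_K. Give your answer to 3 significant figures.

L_J/L_K = (R_J/R_K)²(T_J/T_K)⁴ = (9.20)² × (0.510)⁴ = 5.726.
F_J/F_K = (L_J/L_K)/(d_J/d_K)² = 5.726 / (0.200)² = 143.2.

143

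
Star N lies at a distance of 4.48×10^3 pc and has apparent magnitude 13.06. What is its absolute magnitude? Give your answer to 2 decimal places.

M = m − 5 log₁₀(d/10 pc) = 13.06 − 5 log₁₀(4.48×10^3/10)
  = 13.06 − 5 × 2.651 = 13.06 − 13.26 = -0.20.

-0.20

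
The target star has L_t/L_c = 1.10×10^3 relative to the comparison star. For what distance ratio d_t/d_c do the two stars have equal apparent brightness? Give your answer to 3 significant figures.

33.2

Equal flux requires L_t/d_t² = L_c/d_c², so d_t/d_c = √(L_t/L_c)
= √(1.10×10^3) = 33.17.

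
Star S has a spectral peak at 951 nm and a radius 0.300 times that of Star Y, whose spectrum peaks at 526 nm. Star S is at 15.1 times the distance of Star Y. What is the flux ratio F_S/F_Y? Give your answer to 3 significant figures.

Wien's law: T_S/T_Y = λ_Y/λ_S = 526/951 = 0.5531.
L_S/L_Y = (R_S/R_Y)²(T_S/T_Y)⁴ = (0.300)²(0.5531)⁴ = 0.008423.
F_S/F_Y = (L_S/L_Y)/(d_S/d_Y)² = 0.008423/(15.1)² = 3.694×10^-5.

3.69×10^-5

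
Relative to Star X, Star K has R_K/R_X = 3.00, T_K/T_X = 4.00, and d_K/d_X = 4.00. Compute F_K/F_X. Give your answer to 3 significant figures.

L_K/L_X = (R_K/R_X)²(T_K/T_X)⁴ = (3.00)² × (4.00)⁴ = 2304.
F_K/F_X = (L_K/L_X)/(d_K/d_X)² = 2304 / (4.00)² = 144.0.

144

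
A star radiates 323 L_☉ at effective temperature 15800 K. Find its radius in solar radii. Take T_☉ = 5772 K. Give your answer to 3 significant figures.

2.40 solar radii

R/R_☉ = √(L/L_☉) / (T/T_☉)² = √(323) / (2.737)²
       = 17.97 / 7.493 = 2.399.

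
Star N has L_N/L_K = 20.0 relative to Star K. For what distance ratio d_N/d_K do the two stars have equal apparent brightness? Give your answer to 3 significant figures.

Equal flux requires L_N/d_N² = L_K/d_K², so d_N/d_K = √(L_N/L_K)
= √(20.0) = 4.472.

4.47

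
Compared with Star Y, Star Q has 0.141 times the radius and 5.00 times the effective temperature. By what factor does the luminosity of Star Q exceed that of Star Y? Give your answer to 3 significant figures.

12.4

From the Stefan–Boltzmann law, L ∝ R²T⁴, so
L_Q/L_Y = (R_Q/R_Y)² (T_Q/T_Y)⁴ = (0.141)² × (5.00)⁴ = 0.01988 × 625.0 = 12.43.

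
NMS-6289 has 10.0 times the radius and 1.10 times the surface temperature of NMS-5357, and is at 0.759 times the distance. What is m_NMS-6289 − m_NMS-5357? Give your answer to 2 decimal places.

L_NMS-6289/L_NMS-5357 = (10.0)²(1.10)⁴ = 146.4.
F_NMS-6289/F_NMS-5357 = (L_NMS-6289/L_NMS-5357)/(d_NMS-6289/d_NMS-5357)² = 146.4/0.5761 = 254.1.
m_NMS-6289 − m_NMS-5357 = −2.5 log₁₀(254.1) = -6.01.

-6.01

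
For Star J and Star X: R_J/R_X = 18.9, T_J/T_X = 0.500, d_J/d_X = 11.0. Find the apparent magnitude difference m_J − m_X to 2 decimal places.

1.83

L_J/L_X = (18.9)²(0.500)⁴ = 22.33.
F_J/F_X = (L_J/L_X)/(d_J/d_X)² = 22.33/121.0 = 0.1845.
m_J − m_X = −2.5 log₁₀(0.1845) = 1.83.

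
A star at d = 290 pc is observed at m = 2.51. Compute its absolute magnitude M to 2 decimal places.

M = m − 5 log₁₀(d/10 pc) = 2.51 − 5 log₁₀(290/10)
  = 2.51 − 5 × 1.462 = 2.51 − 7.31 = -4.80.

-4.80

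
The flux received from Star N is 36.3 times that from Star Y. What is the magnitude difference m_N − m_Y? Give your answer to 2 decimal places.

m_N − m_Y = −2.5 log₁₀(F_N/F_Y) = −2.5 log₁₀(36.3) = −2.5 × (1.560) = -3.900.

-3.90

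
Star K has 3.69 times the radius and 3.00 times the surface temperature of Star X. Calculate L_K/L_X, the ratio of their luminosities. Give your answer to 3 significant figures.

From the Stefan–Boltzmann law, L ∝ R²T⁴, so
L_K/L_X = (R_K/R_X)² (T_K/T_X)⁴ = (3.69)² × (3.00)⁴ = 13.62 × 81.00 = 1103.

1.10×10^3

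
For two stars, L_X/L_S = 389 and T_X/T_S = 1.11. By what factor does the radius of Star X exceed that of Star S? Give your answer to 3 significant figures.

L ∝ R²T⁴ gives R ∝ √L / T², so
R_X/R_S = √(389) / (1.11)² = 19.72 / 1.232 = 16.01.

16.0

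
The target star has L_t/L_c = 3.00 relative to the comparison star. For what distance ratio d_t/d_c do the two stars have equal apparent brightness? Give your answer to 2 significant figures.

1.7

Equal flux requires L_t/d_t² = L_c/d_c², so d_t/d_c = √(L_t/L_c)
= √(3.00) = 1.732.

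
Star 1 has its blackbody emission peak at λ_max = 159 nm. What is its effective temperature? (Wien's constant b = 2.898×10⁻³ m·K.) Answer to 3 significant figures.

T = b/λ_max = 2.898×10⁻³ / (159×10⁻⁹) = 1.823×10^4 K.

1.82×10^4 K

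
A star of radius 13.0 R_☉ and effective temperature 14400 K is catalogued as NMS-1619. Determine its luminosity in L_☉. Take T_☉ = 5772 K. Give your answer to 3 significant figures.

L/L_☉ = (R/R_☉)² (T/T_☉)⁴ = (13.0)² × (14400/5772)⁴
       = 169.0 × (2.495)⁴ = 169.0 × 38.74 = 6547.

6.55×10^3 L_☉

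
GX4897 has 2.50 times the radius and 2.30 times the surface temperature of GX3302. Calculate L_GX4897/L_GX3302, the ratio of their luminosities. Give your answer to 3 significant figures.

From the Stefan–Boltzmann law, L ∝ R²T⁴, so
L_GX4897/L_GX3302 = (R_GX4897/R_GX3302)² (T_GX4897/T_GX3302)⁴ = (2.50)² × (2.30)⁴ = 6.250 × 27.98 = 174.9.

175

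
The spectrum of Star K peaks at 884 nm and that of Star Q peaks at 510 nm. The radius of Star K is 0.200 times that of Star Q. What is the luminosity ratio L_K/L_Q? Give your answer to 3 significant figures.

0.00443

Wien's law gives T ∝ 1/λ_max, so T_K/T_Q = λ_Q/λ_K = 510/884 = 0.5769.
Then L ∝ R²T⁴ gives L_K/L_Q = (0.200)² × (0.5769)⁴ = 0.04000 × 0.1108 = 0.004431.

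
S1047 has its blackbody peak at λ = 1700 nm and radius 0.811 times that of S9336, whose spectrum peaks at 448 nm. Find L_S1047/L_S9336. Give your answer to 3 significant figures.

0.00317

Wien's law gives T ∝ 1/λ_max, so T_S1047/T_S9336 = λ_S9336/λ_S1047 = 448/1700 = 0.2635.
Then L ∝ R²T⁴ gives L_S1047/L_S9336 = (0.811)² × (0.2635)⁴ = 0.6577 × 0.004823 = 0.003172.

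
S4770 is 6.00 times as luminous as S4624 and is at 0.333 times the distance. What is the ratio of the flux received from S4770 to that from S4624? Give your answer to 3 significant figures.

F = L/(4πd²), so F_S4770/F_S4624 = (L_S4770/L_S4624) / (d_S4770/d_S4624)²
= 6.00 / (0.333)² = 6.00 / 0.1109 = 54.11.

54.1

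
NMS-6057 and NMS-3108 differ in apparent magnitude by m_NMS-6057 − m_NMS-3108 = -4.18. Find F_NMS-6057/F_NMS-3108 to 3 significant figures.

F_NMS-6057/F_NMS-3108 = 10^(−(m_NMS-6057 − m_NMS-3108)/2.5) = 10^(4.18/2.5) = 10^1.672 = 46.99.

47.0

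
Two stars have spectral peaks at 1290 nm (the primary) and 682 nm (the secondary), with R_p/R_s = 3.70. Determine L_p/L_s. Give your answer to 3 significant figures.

Wien's law gives T ∝ 1/λ_max, so T_p/T_s = λ_s/λ_p = 682/1290 = 0.5287.
Then L ∝ R²T⁴ gives L_p/L_s = (3.70)² × (0.5287)⁴ = 13.69 × 0.07812 = 1.070.

1.07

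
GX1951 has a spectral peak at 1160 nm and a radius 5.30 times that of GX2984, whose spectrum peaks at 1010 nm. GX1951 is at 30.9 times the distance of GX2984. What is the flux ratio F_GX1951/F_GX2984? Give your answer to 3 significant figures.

0.0169

Wien's law: T_GX1951/T_GX2984 = λ_GX2984/λ_GX1951 = 1010/1160 = 0.8707.
L_GX1951/L_GX2984 = (R_GX1951/R_GX2984)²(T_GX1951/T_GX2984)⁴ = (5.30)²(0.8707)⁴ = 16.14.
F_GX1951/F_GX2984 = (L_GX1951/L_GX2984)/(d_GX1951/d_GX2984)² = 16.14/(30.9)² = 0.01691.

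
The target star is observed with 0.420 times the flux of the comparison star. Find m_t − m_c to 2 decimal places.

m_t − m_c = −2.5 log₁₀(F_t/F_c) = −2.5 log₁₀(0.420) = −2.5 × (-0.377) = 0.942.

0.94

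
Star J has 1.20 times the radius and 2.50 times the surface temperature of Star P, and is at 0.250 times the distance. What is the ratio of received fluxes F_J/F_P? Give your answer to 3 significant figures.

L_J/L_P = (R_J/R_P)²(T_J/T_P)⁴ = (1.20)² × (2.50)⁴ = 56.25.
F_J/F_P = (L_J/L_P)/(d_J/d_P)² = 56.25 / (0.250)² = 900.0.

900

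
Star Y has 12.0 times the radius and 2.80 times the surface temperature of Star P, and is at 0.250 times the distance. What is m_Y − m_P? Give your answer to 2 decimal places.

-12.88

L_Y/L_P = (12.0)²(2.80)⁴ = 8851.
F_Y/F_P = (L_Y/L_P)/(d_Y/d_P)² = 8851/0.06250 = 1.416×10^5.
m_Y − m_P = −2.5 log₁₀(1.416×10^5) = -12.88.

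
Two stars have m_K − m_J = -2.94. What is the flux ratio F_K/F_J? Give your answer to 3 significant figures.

F_K/F_J = 10^(−(m_K − m_J)/2.5) = 10^(2.94/2.5) = 10^1.176 = 15.00.

15.0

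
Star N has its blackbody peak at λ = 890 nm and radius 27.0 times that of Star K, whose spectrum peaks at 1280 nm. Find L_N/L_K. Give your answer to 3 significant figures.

3.12×10^3

Wien's law gives T ∝ 1/λ_max, so T_N/T_K = λ_K/λ_N = 1280/890 = 1.438.
Then L ∝ R²T⁴ gives L_N/L_K = (27.0)² × (1.438)⁴ = 729.0 × 4.278 = 3119.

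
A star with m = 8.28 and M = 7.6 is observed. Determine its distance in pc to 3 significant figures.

13.7 pc

m − M = 5 log₁₀(d/10 pc)
8.28 − (7.6) = 0.68 = 5 log₁₀(d/10)
d = 10 × 10^(0.68/5) = 10 × 10^0.136 = 13.68 pc.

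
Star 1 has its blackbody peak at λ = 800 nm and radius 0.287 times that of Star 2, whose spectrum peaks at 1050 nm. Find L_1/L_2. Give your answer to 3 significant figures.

0.244

Wien's law gives T ∝ 1/λ_max, so T_1/T_2 = λ_2/λ_1 = 1050/800 = 1.312.
Then L ∝ R²T⁴ gives L_1/L_2 = (0.287)² × (1.312)⁴ = 0.08237 × 2.968 = 0.2444.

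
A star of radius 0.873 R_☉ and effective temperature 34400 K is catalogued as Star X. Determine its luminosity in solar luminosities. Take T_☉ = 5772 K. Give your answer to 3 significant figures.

L/L_☉ = (R/R_☉)² (T/T_☉)⁴ = (0.873)² × (34400/5772)⁴
       = 0.7621 × (5.960)⁴ = 0.7621 × 1262 = 961.5.

962 solar luminosities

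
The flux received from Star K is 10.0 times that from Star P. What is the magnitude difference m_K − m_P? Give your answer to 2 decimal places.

-2.50

m_K − m_P = −2.5 log₁₀(F_K/F_P) = −2.5 log₁₀(10.0) = −2.5 × (1.000) = -2.500.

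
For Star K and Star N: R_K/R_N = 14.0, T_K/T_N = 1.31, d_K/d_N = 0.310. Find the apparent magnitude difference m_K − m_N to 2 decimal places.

-9.45

L_K/L_N = (14.0)²(1.31)⁴ = 577.2.
F_K/F_N = (L_K/L_N)/(d_K/d_N)² = 577.2/0.09610 = 6006.
m_K − m_N = −2.5 log₁₀(6006) = -9.45.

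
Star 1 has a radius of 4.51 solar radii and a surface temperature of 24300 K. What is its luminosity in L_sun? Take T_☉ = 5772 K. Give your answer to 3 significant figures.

L/L_☉ = (R/R_☉)² (T/T_☉)⁴ = (4.51)² × (24300/5772)⁴
       = 20.34 × (4.210)⁴ = 20.34 × 314.1 = 6390.

6.39×10^3 L_sun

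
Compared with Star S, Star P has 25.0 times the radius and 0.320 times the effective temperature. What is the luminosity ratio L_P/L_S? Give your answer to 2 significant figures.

6.6

From the Stefan–Boltzmann law, L ∝ R²T⁴, so
L_P/L_S = (R_P/R_S)² (T_P/T_S)⁴ = (25.0)² × (0.320)⁴ = 625.0 × 0.01049 = 6.554.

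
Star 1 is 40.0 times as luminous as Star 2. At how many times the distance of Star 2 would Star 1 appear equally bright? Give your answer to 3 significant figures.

6.32

Equal flux requires L_1/d_1² = L_2/d_2², so d_1/d_2 = √(L_1/L_2)
= √(40.0) = 6.325.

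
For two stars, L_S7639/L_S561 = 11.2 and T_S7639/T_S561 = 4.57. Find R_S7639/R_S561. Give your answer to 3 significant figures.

L ∝ R²T⁴ gives R ∝ √L / T², so
R_S7639/R_S561 = √(11.2) / (4.57)² = 3.347 / 20.88 = 0.1602.

0.160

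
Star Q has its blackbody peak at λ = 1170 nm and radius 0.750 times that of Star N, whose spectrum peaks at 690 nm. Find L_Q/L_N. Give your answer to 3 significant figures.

0.0680

Wien's law gives T ∝ 1/λ_max, so T_Q/T_N = λ_N/λ_Q = 690/1170 = 0.5897.
Then L ∝ R²T⁴ gives L_Q/L_N = (0.750)² × (0.5897)⁴ = 0.5625 × 0.1210 = 0.06804.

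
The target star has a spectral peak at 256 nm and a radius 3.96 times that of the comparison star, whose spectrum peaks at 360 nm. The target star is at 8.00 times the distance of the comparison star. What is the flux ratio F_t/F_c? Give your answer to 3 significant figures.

Wien's law: T_t/T_c = λ_c/λ_t = 360/256 = 1.406.
L_t/L_c = (R_t/R_c)²(T_t/T_c)⁴ = (3.96)²(1.406)⁴ = 61.33.
F_t/F_c = (L_t/L_c)/(d_t/d_c)² = 61.33/(8.00)² = 0.9582.

0.958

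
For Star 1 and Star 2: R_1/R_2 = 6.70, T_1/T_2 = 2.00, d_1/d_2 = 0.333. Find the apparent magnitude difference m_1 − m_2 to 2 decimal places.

-9.53

L_1/L_2 = (6.70)²(2.00)⁴ = 718.2.
F_1/F_2 = (L_1/L_2)/(d_1/d_2)² = 718.2/0.1109 = 6477.
m_1 − m_2 = −2.5 log₁₀(6477) = -9.53.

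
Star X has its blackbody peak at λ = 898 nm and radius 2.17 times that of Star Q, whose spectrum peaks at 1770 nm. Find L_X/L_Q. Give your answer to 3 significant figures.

71.1

Wien's law gives T ∝ 1/λ_max, so T_X/T_Q = λ_Q/λ_X = 1770/898 = 1.971.
Then L ∝ R²T⁴ gives L_X/L_Q = (2.17)² × (1.971)⁴ = 4.709 × 15.09 = 71.07.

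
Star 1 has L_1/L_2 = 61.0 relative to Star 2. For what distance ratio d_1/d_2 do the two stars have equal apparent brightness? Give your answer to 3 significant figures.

Equal flux requires L_1/d_1² = L_2/d_2², so d_1/d_2 = √(L_1/L_2)
= √(61.0) = 7.810.

7.81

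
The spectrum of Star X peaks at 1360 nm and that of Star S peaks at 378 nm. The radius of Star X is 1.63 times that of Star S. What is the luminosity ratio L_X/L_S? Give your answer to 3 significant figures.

0.0159

Wien's law gives T ∝ 1/λ_max, so T_X/T_S = λ_S/λ_X = 378/1360 = 0.2779.
Then L ∝ R²T⁴ gives L_X/L_S = (1.63)² × (0.2779)⁴ = 2.657 × 0.005968 = 0.01586.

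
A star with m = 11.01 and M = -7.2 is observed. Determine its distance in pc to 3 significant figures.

m − M = 5 log₁₀(d/10 pc)
11.01 − (-7.2) = 18.21 = 5 log₁₀(d/10)
d = 10 × 10^(18.21/5) = 10 × 10^3.642 = 4.385×10^4 pc.

4.39×10^4 pc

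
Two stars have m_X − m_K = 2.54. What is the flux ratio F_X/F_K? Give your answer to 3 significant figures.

F_X/F_K = 10^(−(m_X − m_K)/2.5) = 10^(-2.54/2.5) = 10^-1.016 = 0.09638.

0.0964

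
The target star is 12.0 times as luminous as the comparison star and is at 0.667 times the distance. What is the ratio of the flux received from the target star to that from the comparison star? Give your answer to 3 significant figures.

27.0

F = L/(4πd²), so F_t/F_c = (L_t/L_c) / (d_t/d_c)²
= 12.0 / (0.667)² = 12.0 / 0.4449 = 26.97.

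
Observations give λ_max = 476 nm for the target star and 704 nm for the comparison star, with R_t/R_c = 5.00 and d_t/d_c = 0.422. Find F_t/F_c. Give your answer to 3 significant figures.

672

Wien's law: T_t/T_c = λ_c/λ_t = 704/476 = 1.479.
L_t/L_c = (R_t/R_c)²(T_t/T_c)⁴ = (5.00)²(1.479)⁴ = 119.6.
F_t/F_c = (L_t/L_c)/(d_t/d_c)² = 119.6/(0.422)² = 671.7.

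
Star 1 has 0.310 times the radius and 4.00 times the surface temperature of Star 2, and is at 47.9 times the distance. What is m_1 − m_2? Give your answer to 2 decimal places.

4.92

L_1/L_2 = (0.310)²(4.00)⁴ = 24.60.
F_1/F_2 = (L_1/L_2)/(d_1/d_2)² = 24.60/2294 = 0.01072.
m_1 − m_2 = −2.5 log₁₀(0.01072) = 4.92.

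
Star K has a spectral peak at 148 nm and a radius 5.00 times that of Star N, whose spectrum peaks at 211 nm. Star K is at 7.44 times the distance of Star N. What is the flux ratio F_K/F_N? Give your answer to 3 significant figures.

1.87

Wien's law: T_K/T_N = λ_N/λ_K = 211/148 = 1.426.
L_K/L_N = (R_K/R_N)²(T_K/T_N)⁴ = (5.00)²(1.426)⁴ = 103.3.
F_K/F_N = (L_K/L_N)/(d_K/d_N)² = 103.3/(7.44)² = 1.866.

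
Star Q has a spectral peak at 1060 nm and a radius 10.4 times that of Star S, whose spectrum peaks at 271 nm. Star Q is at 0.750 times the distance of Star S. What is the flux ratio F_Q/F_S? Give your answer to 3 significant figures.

0.821

Wien's law: T_Q/T_S = λ_S/λ_Q = 271/1060 = 0.2557.
L_Q/L_S = (R_Q/R_S)²(T_Q/T_S)⁴ = (10.4)²(0.2557)⁴ = 0.4621.
F_Q/F_S = (L_Q/L_S)/(d_Q/d_S)² = 0.4621/(0.750)² = 0.8215.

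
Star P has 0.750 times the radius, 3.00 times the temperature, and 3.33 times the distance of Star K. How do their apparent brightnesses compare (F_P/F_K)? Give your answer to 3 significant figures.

4.11

L_P/L_K = (R_P/R_K)²(T_P/T_K)⁴ = (0.750)² × (3.00)⁴ = 45.56.
F_P/F_K = (L_P/L_K)/(d_P/d_K)² = 45.56 / (3.33)² = 4.109.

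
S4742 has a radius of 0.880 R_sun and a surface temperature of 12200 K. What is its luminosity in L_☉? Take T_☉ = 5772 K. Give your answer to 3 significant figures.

15.5 L_☉

L/L_☉ = (R/R_☉)² (T/T_☉)⁴ = (0.880)² × (12200/5772)⁴
       = 0.7744 × (2.114)⁴ = 0.7744 × 19.96 = 15.46.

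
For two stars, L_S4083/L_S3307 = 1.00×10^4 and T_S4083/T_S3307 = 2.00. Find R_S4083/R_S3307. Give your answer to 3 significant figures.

25.0

L ∝ R²T⁴ gives R ∝ √L / T², so
R_S4083/R_S3307 = √(1.00×10^4) / (2.00)² = 100.0 / 4.000 = 25.00.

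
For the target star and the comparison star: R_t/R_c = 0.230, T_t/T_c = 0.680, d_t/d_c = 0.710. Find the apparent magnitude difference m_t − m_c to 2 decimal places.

4.12

L_t/L_c = (0.230)²(0.680)⁴ = 0.01131.
F_t/F_c = (L_t/L_c)/(d_t/d_c)² = 0.01131/0.5041 = 0.02244.
m_t − m_c = −2.5 log₁₀(0.02244) = 4.12.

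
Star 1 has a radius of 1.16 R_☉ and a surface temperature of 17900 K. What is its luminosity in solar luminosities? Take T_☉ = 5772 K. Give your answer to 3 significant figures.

124 solar luminosities

L/L_☉ = (R/R_☉)² (T/T_☉)⁴ = (1.16)² × (17900/5772)⁴
       = 1.346 × (3.101)⁴ = 1.346 × 92.49 = 124.5.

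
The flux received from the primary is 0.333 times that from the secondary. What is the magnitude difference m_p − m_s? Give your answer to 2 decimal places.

m_p − m_s = −2.5 log₁₀(F_p/F_s) = −2.5 log₁₀(0.333) = −2.5 × (-0.478) = 1.194.

1.19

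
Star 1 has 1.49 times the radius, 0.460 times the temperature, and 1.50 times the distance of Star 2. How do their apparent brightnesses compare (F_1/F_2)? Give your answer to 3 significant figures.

L_1/L_2 = (R_1/R_2)²(T_1/T_2)⁴ = (1.49)² × (0.460)⁴ = 0.09940.
F_1/F_2 = (L_1/L_2)/(d_1/d_2)² = 0.09940 / (1.50)² = 0.04418.

0.0442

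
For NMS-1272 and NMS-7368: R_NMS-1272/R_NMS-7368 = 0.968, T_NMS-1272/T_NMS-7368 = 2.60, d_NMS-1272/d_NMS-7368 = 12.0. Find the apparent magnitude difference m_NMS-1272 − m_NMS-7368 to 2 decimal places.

1.32

L_NMS-1272/L_NMS-7368 = (0.968)²(2.60)⁴ = 42.82.
F_NMS-1272/F_NMS-7368 = (L_NMS-1272/L_NMS-7368)/(d_NMS-1272/d_NMS-7368)² = 42.82/144.0 = 0.2974.
m_NMS-1272 − m_NMS-7368 = −2.5 log₁₀(0.2974) = 1.32.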